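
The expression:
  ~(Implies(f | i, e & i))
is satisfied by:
  {f: True, e: False, i: False}
  {i: True, f: True, e: False}
  {i: True, e: False, f: False}
  {f: True, e: True, i: False}


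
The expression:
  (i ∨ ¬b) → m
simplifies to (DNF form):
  m ∨ (b ∧ ¬i)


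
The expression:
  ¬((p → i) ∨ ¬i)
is never true.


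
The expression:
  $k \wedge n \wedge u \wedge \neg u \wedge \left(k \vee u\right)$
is never true.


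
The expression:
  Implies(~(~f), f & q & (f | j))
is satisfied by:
  {q: True, f: False}
  {f: False, q: False}
  {f: True, q: True}


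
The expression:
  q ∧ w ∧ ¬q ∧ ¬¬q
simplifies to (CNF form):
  False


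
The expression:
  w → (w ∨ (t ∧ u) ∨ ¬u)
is always true.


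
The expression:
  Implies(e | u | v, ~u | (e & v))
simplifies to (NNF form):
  ~u | (e & v)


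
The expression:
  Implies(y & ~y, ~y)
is always true.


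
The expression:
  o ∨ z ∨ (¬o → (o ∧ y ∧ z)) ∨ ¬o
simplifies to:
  True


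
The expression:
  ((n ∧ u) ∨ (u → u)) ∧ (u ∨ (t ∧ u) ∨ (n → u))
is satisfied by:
  {u: True, n: False}
  {n: False, u: False}
  {n: True, u: True}


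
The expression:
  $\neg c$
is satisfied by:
  {c: False}


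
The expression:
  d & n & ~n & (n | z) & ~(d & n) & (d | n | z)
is never true.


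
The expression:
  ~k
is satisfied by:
  {k: False}


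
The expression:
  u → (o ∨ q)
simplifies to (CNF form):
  o ∨ q ∨ ¬u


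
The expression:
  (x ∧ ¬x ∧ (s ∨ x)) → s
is always true.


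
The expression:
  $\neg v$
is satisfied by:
  {v: False}


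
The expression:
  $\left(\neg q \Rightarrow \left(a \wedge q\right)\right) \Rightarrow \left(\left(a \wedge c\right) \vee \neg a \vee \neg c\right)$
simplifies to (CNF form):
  $\text{True}$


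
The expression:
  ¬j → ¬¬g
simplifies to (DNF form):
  g ∨ j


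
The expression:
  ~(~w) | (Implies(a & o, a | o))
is always true.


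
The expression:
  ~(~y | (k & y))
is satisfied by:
  {y: True, k: False}


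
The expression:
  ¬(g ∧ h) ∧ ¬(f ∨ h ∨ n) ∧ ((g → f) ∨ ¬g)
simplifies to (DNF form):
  ¬f ∧ ¬g ∧ ¬h ∧ ¬n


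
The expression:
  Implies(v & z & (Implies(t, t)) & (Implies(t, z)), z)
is always true.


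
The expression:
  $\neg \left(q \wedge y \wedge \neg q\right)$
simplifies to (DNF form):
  $\text{True}$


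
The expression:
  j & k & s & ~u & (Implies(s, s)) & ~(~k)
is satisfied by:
  {j: True, s: True, k: True, u: False}


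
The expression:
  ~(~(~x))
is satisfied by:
  {x: False}


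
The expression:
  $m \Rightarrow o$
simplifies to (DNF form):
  $o \vee \neg m$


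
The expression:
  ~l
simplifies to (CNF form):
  ~l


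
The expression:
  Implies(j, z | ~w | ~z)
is always true.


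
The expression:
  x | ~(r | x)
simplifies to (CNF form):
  x | ~r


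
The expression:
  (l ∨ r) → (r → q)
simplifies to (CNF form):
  q ∨ ¬r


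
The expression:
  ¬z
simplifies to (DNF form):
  ¬z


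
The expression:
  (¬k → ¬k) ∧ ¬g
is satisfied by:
  {g: False}


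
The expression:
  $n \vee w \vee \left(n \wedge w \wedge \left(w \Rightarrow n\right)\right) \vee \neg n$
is always true.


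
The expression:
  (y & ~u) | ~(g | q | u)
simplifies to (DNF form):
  (y & ~u) | (y & ~g & ~u) | (y & ~q & ~u) | (~g & ~q & ~u)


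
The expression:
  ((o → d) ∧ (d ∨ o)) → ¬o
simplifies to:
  ¬d ∨ ¬o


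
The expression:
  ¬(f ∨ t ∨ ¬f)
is never true.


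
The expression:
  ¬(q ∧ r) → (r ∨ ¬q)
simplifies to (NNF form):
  r ∨ ¬q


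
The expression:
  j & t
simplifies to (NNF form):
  j & t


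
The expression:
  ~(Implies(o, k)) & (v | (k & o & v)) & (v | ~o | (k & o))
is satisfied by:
  {o: True, v: True, k: False}


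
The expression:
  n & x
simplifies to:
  n & x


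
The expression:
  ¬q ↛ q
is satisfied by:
  {q: False}


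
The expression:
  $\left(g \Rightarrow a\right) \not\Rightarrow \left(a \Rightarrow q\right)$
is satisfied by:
  {a: True, q: False}


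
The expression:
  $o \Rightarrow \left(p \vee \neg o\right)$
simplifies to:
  $p \vee \neg o$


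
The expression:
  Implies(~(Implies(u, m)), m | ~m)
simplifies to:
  True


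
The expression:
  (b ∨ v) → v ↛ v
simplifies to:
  ¬b ∧ ¬v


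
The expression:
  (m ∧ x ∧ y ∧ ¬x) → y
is always true.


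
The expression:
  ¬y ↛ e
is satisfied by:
  {e: True, y: False}
  {y: False, e: False}
  {y: True, e: True}


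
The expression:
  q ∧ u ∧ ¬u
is never true.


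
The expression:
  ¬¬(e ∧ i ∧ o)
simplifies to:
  e ∧ i ∧ o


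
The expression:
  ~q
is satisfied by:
  {q: False}


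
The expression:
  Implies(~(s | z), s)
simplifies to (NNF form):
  s | z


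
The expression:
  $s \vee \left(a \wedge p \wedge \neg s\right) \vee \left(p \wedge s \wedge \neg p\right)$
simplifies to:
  $s \vee \left(a \wedge p\right)$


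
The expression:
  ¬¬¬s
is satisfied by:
  {s: False}


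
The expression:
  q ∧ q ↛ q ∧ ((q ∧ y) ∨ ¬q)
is never true.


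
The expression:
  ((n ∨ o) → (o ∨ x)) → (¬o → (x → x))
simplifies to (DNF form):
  True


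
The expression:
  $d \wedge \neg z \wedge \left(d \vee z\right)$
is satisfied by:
  {d: True, z: False}


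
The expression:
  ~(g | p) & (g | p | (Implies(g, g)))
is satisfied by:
  {g: False, p: False}


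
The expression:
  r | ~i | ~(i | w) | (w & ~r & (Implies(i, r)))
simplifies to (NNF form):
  r | ~i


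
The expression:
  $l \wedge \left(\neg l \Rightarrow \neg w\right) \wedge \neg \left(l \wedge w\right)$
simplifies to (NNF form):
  $l \wedge \neg w$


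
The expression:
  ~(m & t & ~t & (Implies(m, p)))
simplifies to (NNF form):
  True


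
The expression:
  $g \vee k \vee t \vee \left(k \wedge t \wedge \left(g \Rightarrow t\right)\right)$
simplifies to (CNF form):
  $g \vee k \vee t$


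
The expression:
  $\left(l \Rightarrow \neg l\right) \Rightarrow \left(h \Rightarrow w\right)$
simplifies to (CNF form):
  $l \vee w \vee \neg h$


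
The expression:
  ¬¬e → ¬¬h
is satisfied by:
  {h: True, e: False}
  {e: False, h: False}
  {e: True, h: True}


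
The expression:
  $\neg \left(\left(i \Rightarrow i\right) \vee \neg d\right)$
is never true.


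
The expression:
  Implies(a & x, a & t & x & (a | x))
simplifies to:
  t | ~a | ~x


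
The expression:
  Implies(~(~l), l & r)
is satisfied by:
  {r: True, l: False}
  {l: False, r: False}
  {l: True, r: True}


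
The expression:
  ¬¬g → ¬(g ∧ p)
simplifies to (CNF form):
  ¬g ∨ ¬p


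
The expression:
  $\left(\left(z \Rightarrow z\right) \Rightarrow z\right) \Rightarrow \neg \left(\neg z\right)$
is always true.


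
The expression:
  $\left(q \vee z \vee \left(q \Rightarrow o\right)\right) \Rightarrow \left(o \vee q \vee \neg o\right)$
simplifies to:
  $\text{True}$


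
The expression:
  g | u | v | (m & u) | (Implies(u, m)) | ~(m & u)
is always true.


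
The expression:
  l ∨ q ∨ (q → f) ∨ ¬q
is always true.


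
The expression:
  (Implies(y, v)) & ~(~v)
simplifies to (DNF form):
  v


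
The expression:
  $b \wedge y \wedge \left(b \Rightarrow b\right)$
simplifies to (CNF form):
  $b \wedge y$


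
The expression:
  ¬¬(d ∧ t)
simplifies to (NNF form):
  d ∧ t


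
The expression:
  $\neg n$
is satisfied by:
  {n: False}


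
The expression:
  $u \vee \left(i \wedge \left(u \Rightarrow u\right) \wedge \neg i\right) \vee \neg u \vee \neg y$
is always true.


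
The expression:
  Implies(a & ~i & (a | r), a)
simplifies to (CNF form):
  True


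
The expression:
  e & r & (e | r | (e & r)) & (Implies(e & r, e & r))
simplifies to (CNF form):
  e & r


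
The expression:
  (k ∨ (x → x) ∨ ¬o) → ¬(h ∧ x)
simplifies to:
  ¬h ∨ ¬x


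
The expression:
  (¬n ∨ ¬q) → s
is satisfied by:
  {q: True, s: True, n: True}
  {q: True, s: True, n: False}
  {s: True, n: True, q: False}
  {s: True, n: False, q: False}
  {q: True, n: True, s: False}


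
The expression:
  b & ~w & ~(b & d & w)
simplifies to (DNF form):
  b & ~w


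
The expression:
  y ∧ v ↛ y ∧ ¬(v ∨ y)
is never true.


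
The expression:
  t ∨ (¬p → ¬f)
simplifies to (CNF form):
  p ∨ t ∨ ¬f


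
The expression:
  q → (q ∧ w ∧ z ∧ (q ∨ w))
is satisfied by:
  {w: True, z: True, q: False}
  {w: True, z: False, q: False}
  {z: True, w: False, q: False}
  {w: False, z: False, q: False}
  {q: True, w: True, z: True}


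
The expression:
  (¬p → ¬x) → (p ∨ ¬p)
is always true.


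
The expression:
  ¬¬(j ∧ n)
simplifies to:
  j ∧ n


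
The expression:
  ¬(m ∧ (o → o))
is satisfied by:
  {m: False}


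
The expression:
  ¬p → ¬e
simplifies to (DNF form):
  p ∨ ¬e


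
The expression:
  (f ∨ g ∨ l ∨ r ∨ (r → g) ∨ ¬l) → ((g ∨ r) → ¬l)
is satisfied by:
  {r: False, l: False, g: False}
  {g: True, r: False, l: False}
  {r: True, g: False, l: False}
  {g: True, r: True, l: False}
  {l: True, g: False, r: False}


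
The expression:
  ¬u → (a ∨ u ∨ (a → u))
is always true.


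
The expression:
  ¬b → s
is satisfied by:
  {b: True, s: True}
  {b: True, s: False}
  {s: True, b: False}


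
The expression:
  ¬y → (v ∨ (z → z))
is always true.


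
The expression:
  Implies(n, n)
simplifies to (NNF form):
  True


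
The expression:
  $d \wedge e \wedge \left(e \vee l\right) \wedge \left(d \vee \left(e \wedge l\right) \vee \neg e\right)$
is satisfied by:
  {e: True, d: True}


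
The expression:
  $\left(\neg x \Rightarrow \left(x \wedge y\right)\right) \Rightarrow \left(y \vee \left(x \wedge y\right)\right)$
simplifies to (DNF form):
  $y \vee \neg x$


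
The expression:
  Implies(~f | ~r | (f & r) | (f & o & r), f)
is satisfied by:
  {f: True}


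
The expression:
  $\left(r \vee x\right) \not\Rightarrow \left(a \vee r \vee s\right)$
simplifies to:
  $x \wedge \neg a \wedge \neg r \wedge \neg s$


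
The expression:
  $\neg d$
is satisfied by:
  {d: False}


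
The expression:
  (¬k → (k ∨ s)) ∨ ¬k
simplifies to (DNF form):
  True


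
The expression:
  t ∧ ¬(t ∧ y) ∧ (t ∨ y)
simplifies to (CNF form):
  t ∧ ¬y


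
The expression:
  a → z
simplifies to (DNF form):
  z ∨ ¬a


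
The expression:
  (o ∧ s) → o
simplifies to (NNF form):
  True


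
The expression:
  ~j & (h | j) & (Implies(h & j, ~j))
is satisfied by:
  {h: True, j: False}


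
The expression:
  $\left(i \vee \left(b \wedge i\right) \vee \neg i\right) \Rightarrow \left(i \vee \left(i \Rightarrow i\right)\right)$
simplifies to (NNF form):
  $\text{True}$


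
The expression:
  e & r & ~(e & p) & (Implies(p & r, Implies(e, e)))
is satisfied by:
  {r: True, e: True, p: False}


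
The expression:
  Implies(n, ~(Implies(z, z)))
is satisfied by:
  {n: False}


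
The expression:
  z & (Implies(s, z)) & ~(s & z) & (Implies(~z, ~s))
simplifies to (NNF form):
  z & ~s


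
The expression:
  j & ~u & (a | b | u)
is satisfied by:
  {a: True, b: True, j: True, u: False}
  {a: True, j: True, u: False, b: False}
  {b: True, j: True, u: False, a: False}


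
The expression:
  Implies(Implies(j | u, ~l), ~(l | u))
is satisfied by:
  {j: True, u: False, l: False}
  {j: False, u: False, l: False}
  {l: True, j: True, u: False}
  {u: True, l: True, j: True}
  {u: True, l: True, j: False}


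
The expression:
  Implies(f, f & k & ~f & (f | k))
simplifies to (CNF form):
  ~f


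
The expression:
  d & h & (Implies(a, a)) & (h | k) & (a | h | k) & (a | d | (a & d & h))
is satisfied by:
  {h: True, d: True}


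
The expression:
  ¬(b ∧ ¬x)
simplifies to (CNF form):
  x ∨ ¬b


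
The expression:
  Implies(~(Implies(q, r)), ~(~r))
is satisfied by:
  {r: True, q: False}
  {q: False, r: False}
  {q: True, r: True}


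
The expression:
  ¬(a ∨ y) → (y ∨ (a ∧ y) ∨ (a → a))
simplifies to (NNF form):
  True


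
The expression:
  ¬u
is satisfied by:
  {u: False}


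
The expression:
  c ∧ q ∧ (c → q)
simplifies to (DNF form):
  c ∧ q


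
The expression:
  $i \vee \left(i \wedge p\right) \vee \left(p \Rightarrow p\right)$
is always true.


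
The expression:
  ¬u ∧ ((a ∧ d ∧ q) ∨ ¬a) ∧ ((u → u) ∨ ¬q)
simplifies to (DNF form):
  (¬a ∧ ¬u) ∨ (d ∧ q ∧ ¬u) ∨ (d ∧ ¬a ∧ ¬u) ∨ (q ∧ ¬a ∧ ¬u)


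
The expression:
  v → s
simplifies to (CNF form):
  s ∨ ¬v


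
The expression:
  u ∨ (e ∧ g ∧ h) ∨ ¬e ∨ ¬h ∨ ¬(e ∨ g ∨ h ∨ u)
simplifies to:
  g ∨ u ∨ ¬e ∨ ¬h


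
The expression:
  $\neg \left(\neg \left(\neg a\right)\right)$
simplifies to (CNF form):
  $\neg a$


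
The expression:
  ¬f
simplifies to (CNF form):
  ¬f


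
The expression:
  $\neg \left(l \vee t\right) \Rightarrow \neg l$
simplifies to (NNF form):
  $\text{True}$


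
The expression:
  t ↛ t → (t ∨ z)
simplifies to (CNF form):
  True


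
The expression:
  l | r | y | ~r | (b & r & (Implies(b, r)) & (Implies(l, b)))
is always true.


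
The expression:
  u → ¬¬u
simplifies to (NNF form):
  True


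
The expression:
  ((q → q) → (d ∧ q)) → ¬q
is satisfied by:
  {q: False, d: False}
  {d: True, q: False}
  {q: True, d: False}


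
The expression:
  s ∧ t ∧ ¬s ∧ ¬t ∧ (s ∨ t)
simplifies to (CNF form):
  False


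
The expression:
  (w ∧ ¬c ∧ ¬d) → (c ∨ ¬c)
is always true.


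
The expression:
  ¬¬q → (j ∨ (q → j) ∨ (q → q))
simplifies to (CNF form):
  True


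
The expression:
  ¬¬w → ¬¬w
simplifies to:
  True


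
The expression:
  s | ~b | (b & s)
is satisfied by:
  {s: True, b: False}
  {b: False, s: False}
  {b: True, s: True}


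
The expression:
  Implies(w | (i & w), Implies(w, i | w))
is always true.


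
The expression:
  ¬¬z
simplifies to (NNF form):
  z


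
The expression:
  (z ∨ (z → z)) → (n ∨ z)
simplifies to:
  n ∨ z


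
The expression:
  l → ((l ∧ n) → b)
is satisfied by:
  {b: True, l: False, n: False}
  {l: False, n: False, b: False}
  {b: True, n: True, l: False}
  {n: True, l: False, b: False}
  {b: True, l: True, n: False}
  {l: True, b: False, n: False}
  {b: True, n: True, l: True}


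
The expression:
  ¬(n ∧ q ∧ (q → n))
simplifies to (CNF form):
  ¬n ∨ ¬q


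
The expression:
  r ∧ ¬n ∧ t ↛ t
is never true.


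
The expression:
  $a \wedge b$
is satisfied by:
  {a: True, b: True}


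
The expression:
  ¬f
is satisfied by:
  {f: False}


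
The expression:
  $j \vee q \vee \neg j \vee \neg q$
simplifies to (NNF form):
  $\text{True}$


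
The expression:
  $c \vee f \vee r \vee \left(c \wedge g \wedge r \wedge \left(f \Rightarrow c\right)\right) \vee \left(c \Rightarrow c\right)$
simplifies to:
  $\text{True}$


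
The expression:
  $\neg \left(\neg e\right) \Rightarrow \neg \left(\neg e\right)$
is always true.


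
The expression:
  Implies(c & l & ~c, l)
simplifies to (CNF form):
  True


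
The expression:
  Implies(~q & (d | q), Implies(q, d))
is always true.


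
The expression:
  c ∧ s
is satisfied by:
  {c: True, s: True}


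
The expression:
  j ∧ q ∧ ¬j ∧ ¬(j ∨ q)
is never true.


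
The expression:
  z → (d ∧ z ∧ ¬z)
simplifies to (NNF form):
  ¬z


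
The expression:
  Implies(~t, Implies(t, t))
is always true.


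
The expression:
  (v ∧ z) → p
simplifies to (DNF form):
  p ∨ ¬v ∨ ¬z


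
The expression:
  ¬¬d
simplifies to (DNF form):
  d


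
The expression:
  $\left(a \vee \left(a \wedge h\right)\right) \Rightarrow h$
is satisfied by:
  {h: True, a: False}
  {a: False, h: False}
  {a: True, h: True}


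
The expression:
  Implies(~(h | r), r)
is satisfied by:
  {r: True, h: True}
  {r: True, h: False}
  {h: True, r: False}


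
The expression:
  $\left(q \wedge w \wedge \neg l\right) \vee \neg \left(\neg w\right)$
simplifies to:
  $w$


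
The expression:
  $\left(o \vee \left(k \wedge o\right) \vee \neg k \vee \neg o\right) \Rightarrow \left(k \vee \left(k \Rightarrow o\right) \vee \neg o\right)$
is always true.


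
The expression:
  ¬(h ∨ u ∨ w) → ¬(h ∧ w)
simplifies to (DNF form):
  True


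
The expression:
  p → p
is always true.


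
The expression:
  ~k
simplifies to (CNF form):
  ~k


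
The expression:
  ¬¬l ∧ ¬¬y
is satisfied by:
  {y: True, l: True}


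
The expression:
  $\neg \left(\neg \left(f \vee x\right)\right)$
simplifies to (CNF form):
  $f \vee x$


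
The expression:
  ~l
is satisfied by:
  {l: False}


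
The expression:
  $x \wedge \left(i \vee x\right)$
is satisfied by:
  {x: True}


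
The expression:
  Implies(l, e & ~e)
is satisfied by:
  {l: False}


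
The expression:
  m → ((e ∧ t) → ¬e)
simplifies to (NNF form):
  ¬e ∨ ¬m ∨ ¬t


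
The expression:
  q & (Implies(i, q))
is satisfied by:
  {q: True}


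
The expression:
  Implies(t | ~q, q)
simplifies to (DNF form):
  q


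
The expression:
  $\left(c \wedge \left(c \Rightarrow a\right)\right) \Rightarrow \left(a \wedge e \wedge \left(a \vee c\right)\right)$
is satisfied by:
  {e: True, c: False, a: False}
  {c: False, a: False, e: False}
  {a: True, e: True, c: False}
  {a: True, c: False, e: False}
  {e: True, c: True, a: False}
  {c: True, e: False, a: False}
  {a: True, c: True, e: True}


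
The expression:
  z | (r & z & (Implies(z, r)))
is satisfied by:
  {z: True}


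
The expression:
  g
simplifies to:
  g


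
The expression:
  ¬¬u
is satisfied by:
  {u: True}


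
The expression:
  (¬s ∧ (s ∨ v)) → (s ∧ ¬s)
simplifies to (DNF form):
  s ∨ ¬v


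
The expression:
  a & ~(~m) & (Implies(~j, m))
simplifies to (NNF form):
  a & m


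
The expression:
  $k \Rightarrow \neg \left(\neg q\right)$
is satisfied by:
  {q: True, k: False}
  {k: False, q: False}
  {k: True, q: True}


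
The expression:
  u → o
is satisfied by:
  {o: True, u: False}
  {u: False, o: False}
  {u: True, o: True}


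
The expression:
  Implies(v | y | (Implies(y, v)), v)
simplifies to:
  v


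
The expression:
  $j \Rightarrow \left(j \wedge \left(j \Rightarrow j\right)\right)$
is always true.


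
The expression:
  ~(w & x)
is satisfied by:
  {w: False, x: False}
  {x: True, w: False}
  {w: True, x: False}


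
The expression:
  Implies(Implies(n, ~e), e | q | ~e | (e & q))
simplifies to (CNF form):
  True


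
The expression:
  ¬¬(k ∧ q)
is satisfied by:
  {q: True, k: True}


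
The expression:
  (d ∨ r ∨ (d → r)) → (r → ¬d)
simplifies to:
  ¬d ∨ ¬r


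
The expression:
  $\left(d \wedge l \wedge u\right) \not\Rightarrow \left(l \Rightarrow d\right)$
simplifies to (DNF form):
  $\text{False}$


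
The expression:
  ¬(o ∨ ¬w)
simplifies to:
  w ∧ ¬o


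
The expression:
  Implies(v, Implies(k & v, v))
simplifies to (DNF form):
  True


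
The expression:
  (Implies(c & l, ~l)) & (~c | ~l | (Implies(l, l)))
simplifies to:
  ~c | ~l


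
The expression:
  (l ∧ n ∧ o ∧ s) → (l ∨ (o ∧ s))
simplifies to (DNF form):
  True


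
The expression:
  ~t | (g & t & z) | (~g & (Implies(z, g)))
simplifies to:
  ~t | (g & z) | (~g & ~z)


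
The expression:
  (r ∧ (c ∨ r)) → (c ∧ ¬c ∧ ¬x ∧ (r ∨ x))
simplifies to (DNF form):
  ¬r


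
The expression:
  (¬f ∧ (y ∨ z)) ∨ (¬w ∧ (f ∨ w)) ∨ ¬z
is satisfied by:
  {w: False, z: False, f: False}
  {f: True, w: False, z: False}
  {z: True, w: False, f: False}
  {f: True, z: True, w: False}
  {w: True, f: False, z: False}
  {f: True, w: True, z: False}
  {z: True, w: True, f: False}


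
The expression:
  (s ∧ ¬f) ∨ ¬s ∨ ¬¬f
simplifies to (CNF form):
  True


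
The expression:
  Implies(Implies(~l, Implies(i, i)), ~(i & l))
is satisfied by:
  {l: False, i: False}
  {i: True, l: False}
  {l: True, i: False}


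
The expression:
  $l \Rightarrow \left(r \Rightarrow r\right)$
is always true.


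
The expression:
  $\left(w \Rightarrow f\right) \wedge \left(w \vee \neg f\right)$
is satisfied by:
  {w: False, f: False}
  {f: True, w: True}


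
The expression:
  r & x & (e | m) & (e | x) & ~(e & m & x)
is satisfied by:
  {e: True, r: True, x: True, m: False}
  {m: True, r: True, x: True, e: False}


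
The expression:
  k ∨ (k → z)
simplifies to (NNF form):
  True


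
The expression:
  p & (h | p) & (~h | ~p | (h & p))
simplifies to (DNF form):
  p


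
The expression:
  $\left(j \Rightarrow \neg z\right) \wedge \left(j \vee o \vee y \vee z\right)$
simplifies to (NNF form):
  $\left(j \wedge \neg z\right) \vee \left(o \wedge \neg j\right) \vee \left(y \wedge \neg j\right) \vee \left(z \wedge \neg j\right)$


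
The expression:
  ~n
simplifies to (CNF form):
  ~n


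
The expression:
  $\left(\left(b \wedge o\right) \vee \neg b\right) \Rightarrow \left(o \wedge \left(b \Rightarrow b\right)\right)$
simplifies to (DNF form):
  $b \vee o$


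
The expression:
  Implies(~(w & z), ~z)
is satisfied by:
  {w: True, z: False}
  {z: False, w: False}
  {z: True, w: True}


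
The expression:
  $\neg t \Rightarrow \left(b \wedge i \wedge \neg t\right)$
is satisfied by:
  {b: True, t: True, i: True}
  {b: True, t: True, i: False}
  {t: True, i: True, b: False}
  {t: True, i: False, b: False}
  {b: True, i: True, t: False}


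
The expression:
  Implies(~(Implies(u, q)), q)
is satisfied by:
  {q: True, u: False}
  {u: False, q: False}
  {u: True, q: True}


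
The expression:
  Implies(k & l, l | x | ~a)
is always true.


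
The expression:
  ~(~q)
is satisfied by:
  {q: True}


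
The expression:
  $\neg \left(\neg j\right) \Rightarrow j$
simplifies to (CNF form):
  $\text{True}$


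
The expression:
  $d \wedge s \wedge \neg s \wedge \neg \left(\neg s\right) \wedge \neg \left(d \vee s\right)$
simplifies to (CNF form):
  $\text{False}$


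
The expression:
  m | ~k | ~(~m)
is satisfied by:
  {m: True, k: False}
  {k: False, m: False}
  {k: True, m: True}


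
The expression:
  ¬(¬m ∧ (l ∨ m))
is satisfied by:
  {m: True, l: False}
  {l: False, m: False}
  {l: True, m: True}


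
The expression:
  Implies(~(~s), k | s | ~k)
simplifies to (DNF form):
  True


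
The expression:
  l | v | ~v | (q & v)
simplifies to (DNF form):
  True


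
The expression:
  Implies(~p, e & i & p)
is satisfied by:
  {p: True}


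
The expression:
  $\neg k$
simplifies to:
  $\neg k$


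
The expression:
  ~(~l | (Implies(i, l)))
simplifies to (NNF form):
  False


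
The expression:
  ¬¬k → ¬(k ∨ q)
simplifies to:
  ¬k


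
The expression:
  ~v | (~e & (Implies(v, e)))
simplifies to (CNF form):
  ~v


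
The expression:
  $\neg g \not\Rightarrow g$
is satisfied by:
  {g: False}


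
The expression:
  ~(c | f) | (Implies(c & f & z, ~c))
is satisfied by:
  {c: False, z: False, f: False}
  {f: True, c: False, z: False}
  {z: True, c: False, f: False}
  {f: True, z: True, c: False}
  {c: True, f: False, z: False}
  {f: True, c: True, z: False}
  {z: True, c: True, f: False}


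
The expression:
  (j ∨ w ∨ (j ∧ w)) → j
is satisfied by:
  {j: True, w: False}
  {w: False, j: False}
  {w: True, j: True}


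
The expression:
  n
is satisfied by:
  {n: True}


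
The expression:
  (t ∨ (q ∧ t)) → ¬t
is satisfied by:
  {t: False}


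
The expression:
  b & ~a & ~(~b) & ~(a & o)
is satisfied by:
  {b: True, a: False}


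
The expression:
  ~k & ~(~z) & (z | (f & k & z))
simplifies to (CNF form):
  z & ~k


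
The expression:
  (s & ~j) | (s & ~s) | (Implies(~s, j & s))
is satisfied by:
  {s: True}


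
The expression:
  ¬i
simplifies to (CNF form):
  ¬i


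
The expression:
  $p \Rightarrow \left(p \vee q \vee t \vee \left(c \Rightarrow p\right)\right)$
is always true.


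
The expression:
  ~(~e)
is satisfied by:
  {e: True}


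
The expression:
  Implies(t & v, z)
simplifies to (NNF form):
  z | ~t | ~v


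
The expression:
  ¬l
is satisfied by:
  {l: False}


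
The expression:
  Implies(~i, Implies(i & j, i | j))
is always true.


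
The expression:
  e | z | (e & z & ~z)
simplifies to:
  e | z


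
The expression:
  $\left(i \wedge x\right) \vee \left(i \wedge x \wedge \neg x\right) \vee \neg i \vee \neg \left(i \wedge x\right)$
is always true.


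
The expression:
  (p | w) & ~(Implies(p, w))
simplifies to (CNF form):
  p & ~w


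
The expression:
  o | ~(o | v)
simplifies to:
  o | ~v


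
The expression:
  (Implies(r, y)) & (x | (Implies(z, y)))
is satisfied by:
  {y: True, x: True, r: False, z: False}
  {y: True, r: False, x: False, z: False}
  {y: True, z: True, x: True, r: False}
  {y: True, z: True, r: False, x: False}
  {y: True, x: True, r: True, z: False}
  {y: True, r: True, x: False, z: False}
  {y: True, z: True, r: True, x: True}
  {y: True, z: True, r: True, x: False}
  {x: True, z: False, r: False, y: False}
  {z: False, r: False, x: False, y: False}
  {x: True, z: True, r: False, y: False}


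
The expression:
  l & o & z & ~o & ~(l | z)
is never true.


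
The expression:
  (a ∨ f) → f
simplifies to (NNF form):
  f ∨ ¬a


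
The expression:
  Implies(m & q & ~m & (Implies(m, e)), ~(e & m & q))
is always true.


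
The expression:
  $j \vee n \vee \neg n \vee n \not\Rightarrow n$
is always true.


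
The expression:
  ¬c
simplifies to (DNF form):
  ¬c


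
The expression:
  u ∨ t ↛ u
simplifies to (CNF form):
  t ∨ u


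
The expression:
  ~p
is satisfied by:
  {p: False}


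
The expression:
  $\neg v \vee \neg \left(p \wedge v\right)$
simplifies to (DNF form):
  $\neg p \vee \neg v$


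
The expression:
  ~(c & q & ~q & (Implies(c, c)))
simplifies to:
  True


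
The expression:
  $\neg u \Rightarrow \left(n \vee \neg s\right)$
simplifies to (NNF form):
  $n \vee u \vee \neg s$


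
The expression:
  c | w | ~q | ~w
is always true.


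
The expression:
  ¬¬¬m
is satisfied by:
  {m: False}


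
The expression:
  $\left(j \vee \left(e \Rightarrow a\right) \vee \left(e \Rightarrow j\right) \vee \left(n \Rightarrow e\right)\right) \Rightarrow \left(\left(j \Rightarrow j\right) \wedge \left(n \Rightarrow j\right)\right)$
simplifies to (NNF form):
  $j \vee \neg n$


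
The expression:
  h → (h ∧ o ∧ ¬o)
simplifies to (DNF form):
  ¬h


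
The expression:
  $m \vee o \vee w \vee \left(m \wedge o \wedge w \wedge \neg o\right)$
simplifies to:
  $m \vee o \vee w$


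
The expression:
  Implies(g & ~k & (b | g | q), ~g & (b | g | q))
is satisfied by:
  {k: True, g: False}
  {g: False, k: False}
  {g: True, k: True}


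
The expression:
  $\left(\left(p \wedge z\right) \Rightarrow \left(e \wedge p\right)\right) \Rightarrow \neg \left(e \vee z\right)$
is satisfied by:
  {p: True, e: False, z: False}
  {e: False, z: False, p: False}
  {z: True, p: True, e: False}


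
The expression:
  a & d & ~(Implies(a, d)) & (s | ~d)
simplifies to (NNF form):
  False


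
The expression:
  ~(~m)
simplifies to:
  m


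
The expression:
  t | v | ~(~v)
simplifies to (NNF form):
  t | v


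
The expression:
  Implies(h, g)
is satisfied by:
  {g: True, h: False}
  {h: False, g: False}
  {h: True, g: True}


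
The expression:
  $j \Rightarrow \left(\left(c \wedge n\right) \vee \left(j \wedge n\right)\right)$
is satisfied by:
  {n: True, j: False}
  {j: False, n: False}
  {j: True, n: True}


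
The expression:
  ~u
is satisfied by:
  {u: False}


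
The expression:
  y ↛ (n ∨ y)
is never true.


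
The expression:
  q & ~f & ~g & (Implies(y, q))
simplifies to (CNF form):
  q & ~f & ~g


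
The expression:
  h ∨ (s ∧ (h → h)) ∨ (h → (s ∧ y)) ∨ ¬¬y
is always true.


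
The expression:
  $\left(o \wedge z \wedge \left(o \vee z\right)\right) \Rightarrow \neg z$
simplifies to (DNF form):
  $\neg o \vee \neg z$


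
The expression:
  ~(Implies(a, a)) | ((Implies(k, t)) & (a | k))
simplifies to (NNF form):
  (k & t) | (a & ~k)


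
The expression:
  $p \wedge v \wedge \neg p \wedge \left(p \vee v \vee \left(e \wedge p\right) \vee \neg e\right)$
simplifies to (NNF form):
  $\text{False}$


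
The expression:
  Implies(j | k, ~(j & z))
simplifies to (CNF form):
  ~j | ~z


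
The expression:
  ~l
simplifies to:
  ~l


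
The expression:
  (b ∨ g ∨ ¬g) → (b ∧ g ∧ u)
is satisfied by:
  {u: True, b: True, g: True}


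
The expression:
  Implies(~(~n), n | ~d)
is always true.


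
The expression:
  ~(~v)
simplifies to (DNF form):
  v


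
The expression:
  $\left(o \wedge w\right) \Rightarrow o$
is always true.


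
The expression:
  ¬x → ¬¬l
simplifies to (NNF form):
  l ∨ x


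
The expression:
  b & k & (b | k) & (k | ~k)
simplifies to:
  b & k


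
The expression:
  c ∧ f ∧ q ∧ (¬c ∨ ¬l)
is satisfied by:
  {c: True, f: True, q: True, l: False}


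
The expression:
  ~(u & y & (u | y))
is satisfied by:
  {u: False, y: False}
  {y: True, u: False}
  {u: True, y: False}


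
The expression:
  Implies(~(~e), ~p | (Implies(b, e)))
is always true.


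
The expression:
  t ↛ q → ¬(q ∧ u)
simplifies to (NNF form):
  True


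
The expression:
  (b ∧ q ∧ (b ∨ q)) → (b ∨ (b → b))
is always true.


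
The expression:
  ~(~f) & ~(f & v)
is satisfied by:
  {f: True, v: False}


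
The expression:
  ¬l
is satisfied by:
  {l: False}


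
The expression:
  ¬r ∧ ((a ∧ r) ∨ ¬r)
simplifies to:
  ¬r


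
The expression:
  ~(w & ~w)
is always true.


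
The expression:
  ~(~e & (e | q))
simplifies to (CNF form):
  e | ~q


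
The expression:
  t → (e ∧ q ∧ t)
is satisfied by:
  {q: True, e: True, t: False}
  {q: True, e: False, t: False}
  {e: True, q: False, t: False}
  {q: False, e: False, t: False}
  {q: True, t: True, e: True}


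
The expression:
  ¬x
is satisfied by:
  {x: False}


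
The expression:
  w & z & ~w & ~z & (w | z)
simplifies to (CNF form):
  False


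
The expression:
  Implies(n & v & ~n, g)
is always true.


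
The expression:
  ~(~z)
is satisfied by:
  {z: True}


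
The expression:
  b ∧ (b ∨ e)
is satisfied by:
  {b: True}


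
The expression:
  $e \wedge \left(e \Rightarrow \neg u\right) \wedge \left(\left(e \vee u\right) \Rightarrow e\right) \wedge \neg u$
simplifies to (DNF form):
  $e \wedge \neg u$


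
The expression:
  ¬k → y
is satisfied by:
  {y: True, k: True}
  {y: True, k: False}
  {k: True, y: False}


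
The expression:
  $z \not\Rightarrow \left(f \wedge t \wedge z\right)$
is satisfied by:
  {z: True, t: False, f: False}
  {z: True, f: True, t: False}
  {z: True, t: True, f: False}


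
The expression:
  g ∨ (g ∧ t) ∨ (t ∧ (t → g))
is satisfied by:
  {g: True}


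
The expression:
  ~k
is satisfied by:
  {k: False}


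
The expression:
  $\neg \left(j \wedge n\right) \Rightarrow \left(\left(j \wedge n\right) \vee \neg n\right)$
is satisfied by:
  {j: True, n: False}
  {n: False, j: False}
  {n: True, j: True}


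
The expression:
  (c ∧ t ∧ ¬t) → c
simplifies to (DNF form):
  True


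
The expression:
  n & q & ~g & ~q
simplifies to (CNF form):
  False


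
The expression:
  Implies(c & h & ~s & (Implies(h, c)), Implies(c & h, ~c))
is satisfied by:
  {s: True, h: False, c: False}
  {h: False, c: False, s: False}
  {c: True, s: True, h: False}
  {c: True, h: False, s: False}
  {s: True, h: True, c: False}
  {h: True, s: False, c: False}
  {c: True, h: True, s: True}


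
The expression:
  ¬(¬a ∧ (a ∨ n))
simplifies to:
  a ∨ ¬n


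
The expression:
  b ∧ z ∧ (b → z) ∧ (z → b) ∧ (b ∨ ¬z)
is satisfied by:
  {z: True, b: True}


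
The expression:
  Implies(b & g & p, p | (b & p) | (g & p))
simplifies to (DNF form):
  True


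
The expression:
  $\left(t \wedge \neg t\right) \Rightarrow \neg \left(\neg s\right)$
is always true.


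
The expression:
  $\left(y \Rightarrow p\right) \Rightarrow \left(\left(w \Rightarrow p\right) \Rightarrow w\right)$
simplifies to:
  $w \vee \left(y \wedge \neg p\right)$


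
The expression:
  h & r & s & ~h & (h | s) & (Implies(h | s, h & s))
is never true.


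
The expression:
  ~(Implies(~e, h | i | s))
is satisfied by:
  {i: False, e: False, h: False, s: False}


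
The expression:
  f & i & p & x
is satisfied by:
  {i: True, p: True, x: True, f: True}


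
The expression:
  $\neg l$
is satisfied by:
  {l: False}


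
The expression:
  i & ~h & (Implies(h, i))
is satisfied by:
  {i: True, h: False}


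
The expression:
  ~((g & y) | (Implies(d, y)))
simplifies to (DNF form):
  d & ~y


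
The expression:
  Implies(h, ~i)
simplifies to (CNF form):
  ~h | ~i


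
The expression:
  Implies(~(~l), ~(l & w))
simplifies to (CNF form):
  ~l | ~w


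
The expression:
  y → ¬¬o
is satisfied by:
  {o: True, y: False}
  {y: False, o: False}
  {y: True, o: True}


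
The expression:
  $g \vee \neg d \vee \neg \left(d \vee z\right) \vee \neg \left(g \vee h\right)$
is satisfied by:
  {g: True, h: False, d: False}
  {h: False, d: False, g: False}
  {d: True, g: True, h: False}
  {d: True, h: False, g: False}
  {g: True, h: True, d: False}
  {h: True, g: False, d: False}
  {d: True, h: True, g: True}


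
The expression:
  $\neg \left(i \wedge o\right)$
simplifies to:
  $\neg i \vee \neg o$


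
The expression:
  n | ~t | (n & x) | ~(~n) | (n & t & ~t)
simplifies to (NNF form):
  n | ~t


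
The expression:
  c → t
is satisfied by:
  {t: True, c: False}
  {c: False, t: False}
  {c: True, t: True}


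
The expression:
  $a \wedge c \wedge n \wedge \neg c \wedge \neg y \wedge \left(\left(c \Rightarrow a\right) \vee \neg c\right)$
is never true.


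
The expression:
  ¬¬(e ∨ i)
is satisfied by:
  {i: True, e: True}
  {i: True, e: False}
  {e: True, i: False}


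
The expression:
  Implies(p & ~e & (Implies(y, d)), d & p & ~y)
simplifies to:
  e | ~p | (d & ~y) | (y & ~d)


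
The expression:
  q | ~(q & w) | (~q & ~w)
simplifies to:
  True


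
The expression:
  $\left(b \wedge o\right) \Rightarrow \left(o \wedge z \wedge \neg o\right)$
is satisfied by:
  {o: False, b: False}
  {b: True, o: False}
  {o: True, b: False}


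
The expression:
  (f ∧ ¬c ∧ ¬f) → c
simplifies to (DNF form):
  True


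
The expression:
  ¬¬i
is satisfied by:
  {i: True}


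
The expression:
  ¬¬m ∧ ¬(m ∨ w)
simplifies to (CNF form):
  False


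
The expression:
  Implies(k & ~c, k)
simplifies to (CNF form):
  True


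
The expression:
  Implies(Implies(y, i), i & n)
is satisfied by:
  {y: True, n: True, i: False}
  {y: True, n: False, i: False}
  {i: True, y: True, n: True}
  {i: True, n: True, y: False}


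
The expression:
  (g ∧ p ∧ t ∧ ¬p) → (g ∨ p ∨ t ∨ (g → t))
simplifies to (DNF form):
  True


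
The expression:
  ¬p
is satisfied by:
  {p: False}


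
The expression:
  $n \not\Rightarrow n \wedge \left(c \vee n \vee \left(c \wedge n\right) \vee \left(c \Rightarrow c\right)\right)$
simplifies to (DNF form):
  $\text{False}$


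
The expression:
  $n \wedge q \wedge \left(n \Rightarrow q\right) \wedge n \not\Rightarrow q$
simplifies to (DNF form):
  $\text{False}$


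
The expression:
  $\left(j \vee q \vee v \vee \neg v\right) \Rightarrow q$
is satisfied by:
  {q: True}


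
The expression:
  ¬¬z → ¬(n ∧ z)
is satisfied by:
  {z: False, n: False}
  {n: True, z: False}
  {z: True, n: False}


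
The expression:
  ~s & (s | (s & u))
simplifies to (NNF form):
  False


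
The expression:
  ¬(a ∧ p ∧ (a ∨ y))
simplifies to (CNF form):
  ¬a ∨ ¬p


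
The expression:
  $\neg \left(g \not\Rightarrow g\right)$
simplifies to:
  $\text{True}$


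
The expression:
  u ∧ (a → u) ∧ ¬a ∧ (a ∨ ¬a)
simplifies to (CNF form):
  u ∧ ¬a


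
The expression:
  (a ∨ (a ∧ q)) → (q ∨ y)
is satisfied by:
  {y: True, q: True, a: False}
  {y: True, q: False, a: False}
  {q: True, y: False, a: False}
  {y: False, q: False, a: False}
  {y: True, a: True, q: True}
  {y: True, a: True, q: False}
  {a: True, q: True, y: False}


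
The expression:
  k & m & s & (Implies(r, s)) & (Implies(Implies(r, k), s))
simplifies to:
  k & m & s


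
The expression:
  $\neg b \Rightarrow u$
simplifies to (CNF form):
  $b \vee u$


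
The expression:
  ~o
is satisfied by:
  {o: False}


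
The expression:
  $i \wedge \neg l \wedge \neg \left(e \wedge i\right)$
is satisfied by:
  {i: True, e: False, l: False}


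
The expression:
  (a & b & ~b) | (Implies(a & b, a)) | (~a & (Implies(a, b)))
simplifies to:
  True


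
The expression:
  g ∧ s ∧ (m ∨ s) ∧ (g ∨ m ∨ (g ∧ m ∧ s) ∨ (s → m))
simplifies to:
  g ∧ s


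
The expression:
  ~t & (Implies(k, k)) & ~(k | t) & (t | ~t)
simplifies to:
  ~k & ~t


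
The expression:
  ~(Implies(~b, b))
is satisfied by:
  {b: False}


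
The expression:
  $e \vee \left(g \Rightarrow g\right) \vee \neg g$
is always true.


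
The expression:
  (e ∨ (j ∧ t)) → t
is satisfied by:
  {t: True, e: False}
  {e: False, t: False}
  {e: True, t: True}


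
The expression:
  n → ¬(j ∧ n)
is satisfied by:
  {n: False, j: False}
  {j: True, n: False}
  {n: True, j: False}


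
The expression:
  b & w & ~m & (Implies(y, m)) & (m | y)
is never true.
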